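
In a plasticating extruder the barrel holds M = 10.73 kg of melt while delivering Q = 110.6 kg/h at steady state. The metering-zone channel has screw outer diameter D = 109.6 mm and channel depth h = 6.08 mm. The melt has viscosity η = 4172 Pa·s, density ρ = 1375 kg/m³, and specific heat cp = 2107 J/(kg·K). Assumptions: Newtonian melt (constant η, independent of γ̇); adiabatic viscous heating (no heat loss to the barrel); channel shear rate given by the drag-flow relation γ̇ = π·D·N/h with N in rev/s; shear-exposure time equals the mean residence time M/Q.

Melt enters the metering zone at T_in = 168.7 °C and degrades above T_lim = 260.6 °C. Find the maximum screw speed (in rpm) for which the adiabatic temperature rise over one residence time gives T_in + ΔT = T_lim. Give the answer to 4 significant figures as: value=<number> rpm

value=14.32 rpm

Convert throughput: Q = 110.6 kg/h = 110.6/3600 = 0.0307222 kg/s
Mean residence time: t_res = M/Q_s = 10.73 kg / 0.0307222 kg/s = 349.259 s
Convert to metres: D = 0.1096 m, h = 0.00608 m
Allowable rise: ΔT_a = T_lim − T_in = 260.6 − 168.7 = 91.9 K
γ̇_max² = ΔT_a·ρ·cp/(η·t_res) = 91.9·1375·2107/(4172·349.259) = 182.722 s⁻²
γ̇_max = √182.722 = 13.5175 s⁻¹
N_max = γ̇_max·h / (π·D) = 13.5175 · 0.00608 / (π · 0.1096) = 0.238693 rev/s = 14.3216 rpm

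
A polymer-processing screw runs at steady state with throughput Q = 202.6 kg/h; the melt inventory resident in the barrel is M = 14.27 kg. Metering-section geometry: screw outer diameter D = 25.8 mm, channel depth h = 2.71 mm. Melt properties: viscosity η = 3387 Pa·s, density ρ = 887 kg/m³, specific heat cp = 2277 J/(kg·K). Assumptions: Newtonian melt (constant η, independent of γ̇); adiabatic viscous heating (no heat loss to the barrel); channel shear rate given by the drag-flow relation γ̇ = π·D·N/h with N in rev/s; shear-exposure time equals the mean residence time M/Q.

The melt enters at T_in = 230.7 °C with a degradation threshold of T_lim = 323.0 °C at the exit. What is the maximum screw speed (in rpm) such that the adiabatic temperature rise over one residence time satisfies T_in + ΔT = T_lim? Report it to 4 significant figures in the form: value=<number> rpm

value=29.56 rpm

Convert throughput: Q = 202.6 kg/h = 202.6/3600 = 0.0562778 kg/s
Mean residence time: t_res = M/Q_s = 14.27 kg / 0.0562778 kg/s = 253.564 s
Geometry in SI: D = 25.8 mm → 0.0258 m, h = 2.71 mm → 0.00271 m
Allowable rise: ΔT_a = T_lim − T_in = 323.0 − 230.7 = 92.3 K
γ̇_max² = ΔT_a·ρ·cp/(η·t_res) = 92.3·887·2277/(3387·253.564) = 217.063 s⁻²
γ̇_max = √217.063 = 14.7331 s⁻¹
Solve γ̇ = πDN/h for N: N_max = γ̇_max·h/(π·D) = 14.7331 × 0.00271 / (π × 0.0258) = 0.492598 rev/s = 29.5559 rpm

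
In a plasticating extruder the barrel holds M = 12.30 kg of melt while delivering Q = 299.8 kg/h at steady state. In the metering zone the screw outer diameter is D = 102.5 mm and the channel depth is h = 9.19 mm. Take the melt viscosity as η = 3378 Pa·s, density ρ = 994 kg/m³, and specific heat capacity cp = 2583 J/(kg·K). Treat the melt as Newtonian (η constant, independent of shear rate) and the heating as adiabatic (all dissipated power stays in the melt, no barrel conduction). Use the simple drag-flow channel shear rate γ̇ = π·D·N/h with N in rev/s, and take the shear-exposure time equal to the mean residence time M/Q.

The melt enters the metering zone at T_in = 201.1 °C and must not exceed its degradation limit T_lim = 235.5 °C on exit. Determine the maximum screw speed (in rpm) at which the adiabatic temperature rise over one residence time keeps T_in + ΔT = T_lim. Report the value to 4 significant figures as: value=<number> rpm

value=22.78 rpm

Convert throughput: Q = 299.8 kg/h = 299.8/3600 = 0.0832778 kg/s
t_res = M / Q_s = 12.30 / 0.0832778 = 147.698 s
Convert to metres: D = 0.1025 m, h = 0.00919 m
Allowable rise: ΔT_a = T_lim − T_in = 235.5 − 201.1 = 34.4 K
γ̇_max² = ΔT_a·ρ·cp/(η·t_res) = 34.4·994·2583/(3378·147.698) = 177.025 s⁻²
Take the square root: γ̇_max = √(177.025) = 13.3051 s⁻¹
N_max = γ̇_max·h / (π·D) = 13.3051 · 0.00919 / (π · 0.1025) = 0.379716 rev/s = 22.7829 rpm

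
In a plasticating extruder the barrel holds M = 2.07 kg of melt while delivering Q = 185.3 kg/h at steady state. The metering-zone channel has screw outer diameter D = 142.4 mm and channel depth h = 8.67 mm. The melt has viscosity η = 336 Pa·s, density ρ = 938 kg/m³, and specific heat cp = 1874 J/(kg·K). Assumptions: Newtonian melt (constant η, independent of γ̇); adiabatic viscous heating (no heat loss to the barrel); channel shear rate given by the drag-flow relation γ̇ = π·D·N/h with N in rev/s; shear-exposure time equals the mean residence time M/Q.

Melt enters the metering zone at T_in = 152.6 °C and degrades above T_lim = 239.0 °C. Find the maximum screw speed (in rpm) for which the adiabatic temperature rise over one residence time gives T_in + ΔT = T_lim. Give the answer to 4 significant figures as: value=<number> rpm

Throughput in SI: Q_s = 185.3 kg/h ÷ 3600 s/h = 0.0514722 kg/s
t_res = M / Q_s = 2.07 / 0.0514722 = 40.2159 s
D = 142.4 mm = 0.1424 m;  h = 8.67 mm = 0.00867 m
Allowable rise: ΔT_a = T_lim − T_in = 239.0 − 152.6 = 86.4 K
Invert ΔT = ηγ̇²t_res/(ρcp) for γ̇: γ̇_max² = ΔT_a ρ cp / (η t_res) = 86.4·938·1874 / (336·40.2159) = 11239.6 s⁻²
γ̇_max = sqrt(11239.6) = 106.017 s⁻¹
N_max = γ̇_max·h / (π·D) = 106.017 · 0.00867 / (π · 0.1424) = 2.05463 rev/s = 123.278 rpm

value=123.3 rpm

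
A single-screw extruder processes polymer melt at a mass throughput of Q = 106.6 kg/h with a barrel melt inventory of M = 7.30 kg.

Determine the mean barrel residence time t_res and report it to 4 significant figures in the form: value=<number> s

value=246.5 s

Q_s = Q / 3600 = 106.6 / 3600 = 0.0296111 kg/s
Mean residence time: t_res = M/Q_s = 7.30 kg / 0.0296111 kg/s = 246.529 s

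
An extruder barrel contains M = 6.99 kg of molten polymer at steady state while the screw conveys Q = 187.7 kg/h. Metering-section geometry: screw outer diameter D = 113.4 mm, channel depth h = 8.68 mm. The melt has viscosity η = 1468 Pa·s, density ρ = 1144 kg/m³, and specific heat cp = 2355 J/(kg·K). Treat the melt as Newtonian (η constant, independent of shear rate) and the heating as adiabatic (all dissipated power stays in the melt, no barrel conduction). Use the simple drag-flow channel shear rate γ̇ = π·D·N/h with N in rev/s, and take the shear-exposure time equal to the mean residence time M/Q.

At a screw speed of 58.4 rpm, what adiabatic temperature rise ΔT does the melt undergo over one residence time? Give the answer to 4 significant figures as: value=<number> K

Convert throughput: Q = 187.7 kg/h = 187.7/3600 = 0.0521389 kg/s
t_res = M / Q_s = 6.99 / 0.0521389 = 134.065 s
Geometry in metres: D = 113.4 mm → 0.1134 m, h = 8.68 mm → 0.00868 m; screw speed N = 58.4 rpm = 0.973333 rev/s
γ̇ = π D N / h = (π)(0.1134)(0.973333) / 0.00868 = 39.9489 s⁻¹
Adiabatic rise: ΔT = η γ̇² t_res / (ρ cp) = 1468·(39.9489)²·134.065 / (1144·2355) = 116.583 K

value=116.6 K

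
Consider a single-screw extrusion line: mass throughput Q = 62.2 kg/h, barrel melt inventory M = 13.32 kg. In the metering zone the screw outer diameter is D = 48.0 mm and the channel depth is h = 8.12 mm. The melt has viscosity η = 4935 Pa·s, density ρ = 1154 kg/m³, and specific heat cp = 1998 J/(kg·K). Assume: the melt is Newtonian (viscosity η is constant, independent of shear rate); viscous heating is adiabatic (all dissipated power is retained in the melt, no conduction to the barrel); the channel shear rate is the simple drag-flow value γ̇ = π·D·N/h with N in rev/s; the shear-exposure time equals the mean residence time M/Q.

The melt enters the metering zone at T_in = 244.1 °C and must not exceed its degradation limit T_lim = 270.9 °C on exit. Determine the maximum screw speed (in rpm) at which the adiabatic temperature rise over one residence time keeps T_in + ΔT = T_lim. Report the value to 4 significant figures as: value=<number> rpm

value=13.02 rpm

Convert throughput: Q = 62.2 kg/h = 62.2/3600 = 0.0172778 kg/s
t_res = M / Q_s = 13.32 ÷ 0.0172778 = 770.932 s
D = 48.0 mm = 0.048 m;  h = 8.12 mm = 0.00812 m
ΔT_a = T_lim − T_in = 270.9 °C − 244.1 °C = 26.8 K
γ̇_max² = ΔT_a·ρ·cp / (η·t_res) = [26.8 × 1154 × 1998] / [4935 × 770.932] = 16.2417 s⁻²
γ̇_max = √16.2417 = 4.0301 s⁻¹
N_max = γ̇_max·h / (π·D) = 4.0301 · 0.00812 / (π · 0.048) = 0.217011 rev/s = 13.0206 rpm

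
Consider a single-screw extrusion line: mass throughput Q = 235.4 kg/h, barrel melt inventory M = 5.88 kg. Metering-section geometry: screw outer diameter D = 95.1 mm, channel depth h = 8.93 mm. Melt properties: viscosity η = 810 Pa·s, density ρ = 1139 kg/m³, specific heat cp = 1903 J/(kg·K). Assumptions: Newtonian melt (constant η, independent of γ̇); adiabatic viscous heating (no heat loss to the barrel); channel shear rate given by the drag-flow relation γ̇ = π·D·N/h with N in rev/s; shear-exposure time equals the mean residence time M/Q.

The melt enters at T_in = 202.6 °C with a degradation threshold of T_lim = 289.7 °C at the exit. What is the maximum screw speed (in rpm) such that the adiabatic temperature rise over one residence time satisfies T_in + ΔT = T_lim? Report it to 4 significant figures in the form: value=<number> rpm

value=91.30 rpm

Convert throughput: Q = 235.4 kg/h = 235.4/3600 = 0.0653889 kg/s
Mean residence time: t_res = M/Q_s = 5.88 kg / 0.0653889 kg/s = 89.9235 s
D = 95.1 mm = 0.0951 m;  h = 8.93 mm = 0.00893 m
ΔT_a = T_lim − T_in = 289.7 °C − 202.6 °C = 87.1 K
Invert ΔT = ηγ̇²t_res/(ρcp) for γ̇: γ̇_max² = ΔT_a ρ cp / (η t_res) = 87.1·1139·1903 / (810·89.9235) = 2591.92 s⁻²
γ̇_max = √2591.92 = 50.9109 s⁻¹
N_max = γ̇_max·h / (π·D) = 50.9109 · 0.00893 / (π · 0.0951) = 1.52171 rev/s = 91.3027 rpm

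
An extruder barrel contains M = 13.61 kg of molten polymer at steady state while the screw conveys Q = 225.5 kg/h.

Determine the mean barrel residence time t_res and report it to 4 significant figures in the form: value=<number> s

value=217.3 s

Convert throughput: Q = 225.5 kg/h = 225.5/3600 = 0.0626389 kg/s
t_res = M / Q_s = 13.61 / 0.0626389 = 217.277 s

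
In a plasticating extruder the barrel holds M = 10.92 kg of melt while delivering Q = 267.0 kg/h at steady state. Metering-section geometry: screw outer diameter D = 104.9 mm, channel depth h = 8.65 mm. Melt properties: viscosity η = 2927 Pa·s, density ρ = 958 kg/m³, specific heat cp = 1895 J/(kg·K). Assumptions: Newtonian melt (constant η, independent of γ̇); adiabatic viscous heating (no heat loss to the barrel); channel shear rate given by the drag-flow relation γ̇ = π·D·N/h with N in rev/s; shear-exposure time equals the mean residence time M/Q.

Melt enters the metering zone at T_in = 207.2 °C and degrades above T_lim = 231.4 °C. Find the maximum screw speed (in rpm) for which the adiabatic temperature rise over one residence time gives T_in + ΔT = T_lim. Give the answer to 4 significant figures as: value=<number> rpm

value=15.90 rpm

Throughput in SI: Q_s = 267.0 kg/h ÷ 3600 s/h = 0.0741667 kg/s
Mean residence time: t_res = M/Q_s = 10.92 kg / 0.0741667 kg/s = 147.236 s
Convert to metres: D = 0.1049 m, h = 0.00865 m
ΔT_a = T_lim − T_in = 231.4 °C − 207.2 °C = 24.2 K
γ̇_max² = ΔT_a·ρ·cp / (η·t_res) = [24.2 × 958 × 1895] / [2927 × 147.236] = 101.942 s⁻²
γ̇_max = sqrt(101.942) = 10.0966 s⁻¹
N_max = γ̇_max·h / (π·D) = 10.0966 · 0.00865 / (π · 0.1049) = 0.265013 rev/s = 15.9008 rpm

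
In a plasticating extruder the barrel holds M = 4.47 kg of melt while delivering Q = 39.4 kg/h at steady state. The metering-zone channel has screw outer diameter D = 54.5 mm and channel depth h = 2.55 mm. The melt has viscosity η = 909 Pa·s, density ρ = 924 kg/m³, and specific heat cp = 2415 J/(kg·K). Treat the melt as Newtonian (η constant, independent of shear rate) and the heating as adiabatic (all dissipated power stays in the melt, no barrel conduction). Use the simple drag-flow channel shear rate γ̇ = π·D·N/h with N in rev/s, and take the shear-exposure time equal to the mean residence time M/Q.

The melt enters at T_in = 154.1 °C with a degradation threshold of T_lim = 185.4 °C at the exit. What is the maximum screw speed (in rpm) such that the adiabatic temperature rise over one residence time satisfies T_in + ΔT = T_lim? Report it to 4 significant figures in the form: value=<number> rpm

value=12.26 rpm

Q_s = Q / 3600 = 39.4 / 3600 = 0.0109444 kg/s
t_res = M / Q_s = 4.47 / 0.0109444 = 408.426 s
Convert to metres: D = 0.0545 m, h = 0.00255 m
ΔT_a = T_lim − T_in = 185.4 − 154.1 = 31.3 K
Invert ΔT = ηγ̇²t_res/(ρcp) for γ̇: γ̇_max² = ΔT_a ρ cp / (η t_res) = 31.3·924·2415 / (909·408.426) = 188.129 s⁻²
γ̇_max = sqrt(188.129) = 13.716 s⁻¹
Solve γ̇ = πDN/h for N: N_max = γ̇_max·h/(π·D) = 13.716 × 0.00255 / (π × 0.0545) = 0.204278 rev/s = 12.2567 rpm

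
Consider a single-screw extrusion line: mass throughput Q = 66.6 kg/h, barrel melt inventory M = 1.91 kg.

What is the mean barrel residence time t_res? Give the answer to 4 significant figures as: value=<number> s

value=103.2 s

Convert throughput: Q = 66.6 kg/h = 66.6/3600 = 0.0185 kg/s
t_res = M / Q_s = 1.91 / 0.0185 = 103.243 s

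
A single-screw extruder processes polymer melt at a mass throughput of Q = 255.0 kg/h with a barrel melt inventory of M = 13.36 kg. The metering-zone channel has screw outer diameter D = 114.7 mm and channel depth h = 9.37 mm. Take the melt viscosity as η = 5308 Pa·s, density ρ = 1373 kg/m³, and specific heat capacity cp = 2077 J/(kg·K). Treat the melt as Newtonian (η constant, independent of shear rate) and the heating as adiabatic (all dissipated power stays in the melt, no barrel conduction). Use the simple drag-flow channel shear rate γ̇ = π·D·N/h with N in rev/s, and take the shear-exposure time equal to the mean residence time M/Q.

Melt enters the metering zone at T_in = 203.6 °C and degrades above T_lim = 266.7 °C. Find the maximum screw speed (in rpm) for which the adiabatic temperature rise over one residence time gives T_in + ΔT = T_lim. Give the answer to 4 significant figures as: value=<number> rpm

Throughput in SI: Q_s = 255.0 kg/h ÷ 3600 s/h = 0.0708333 kg/s
Mean residence time: t_res = M/Q_s = 13.36 kg / 0.0708333 kg/s = 188.612 s
Convert to metres: D = 0.1147 m, h = 0.00937 m
ΔT_a = T_lim − T_in = 266.7 − 203.6 = 63.1 K
γ̇_max² = ΔT_a·ρ·cp / (η·t_res) = [63.1 × 1373 × 2077] / [5308 × 188.612] = 179.737 s⁻²
γ̇_max = sqrt(179.737) = 13.4066 s⁻¹
N_max = γ̇_max·h / (π·D) = 13.4066 · 0.00937 / (π · 0.1147) = 0.348614 rev/s = 20.9168 rpm

value=20.92 rpm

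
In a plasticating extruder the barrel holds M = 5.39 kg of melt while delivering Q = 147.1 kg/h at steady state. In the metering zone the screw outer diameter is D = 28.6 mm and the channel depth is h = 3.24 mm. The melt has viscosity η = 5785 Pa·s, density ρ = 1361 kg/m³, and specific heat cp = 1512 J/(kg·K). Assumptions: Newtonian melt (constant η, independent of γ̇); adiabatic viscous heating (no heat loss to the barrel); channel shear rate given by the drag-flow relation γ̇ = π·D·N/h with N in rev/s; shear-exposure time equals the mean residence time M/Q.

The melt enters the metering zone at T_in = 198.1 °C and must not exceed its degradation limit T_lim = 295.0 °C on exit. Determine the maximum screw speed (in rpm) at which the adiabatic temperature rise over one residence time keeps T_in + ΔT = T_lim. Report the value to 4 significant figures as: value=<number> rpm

value=34.97 rpm

Throughput in SI: Q_s = 147.1 kg/h ÷ 3600 s/h = 0.0408611 kg/s
Mean residence time: t_res = M/Q_s = 5.39 kg / 0.0408611 kg/s = 131.91 s
Geometry in SI: D = 28.6 mm → 0.0286 m, h = 3.24 mm → 0.00324 m
Allowable rise: ΔT_a = T_lim − T_in = 295.0 − 198.1 = 96.9 K
γ̇_max² = ΔT_a·ρ·cp/(η·t_res) = 96.9·1361·1512/(5785·131.91) = 261.307 s⁻²
Take the square root: γ̇_max = √(261.307) = 16.165 s⁻¹
N_max = γ̇_max·h / (π·D) = 16.165 · 0.00324 / (π · 0.0286) = 0.582915 rev/s = 34.9749 rpm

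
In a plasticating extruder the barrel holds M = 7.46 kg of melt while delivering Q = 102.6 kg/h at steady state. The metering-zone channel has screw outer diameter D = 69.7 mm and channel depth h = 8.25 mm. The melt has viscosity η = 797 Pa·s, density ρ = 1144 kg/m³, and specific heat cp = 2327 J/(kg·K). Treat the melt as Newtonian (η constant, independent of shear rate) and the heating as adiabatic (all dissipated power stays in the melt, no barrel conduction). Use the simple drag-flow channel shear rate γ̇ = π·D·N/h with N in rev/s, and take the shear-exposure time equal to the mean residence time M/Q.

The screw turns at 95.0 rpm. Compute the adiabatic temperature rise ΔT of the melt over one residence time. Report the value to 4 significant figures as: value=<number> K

Throughput in SI: Q_s = 102.6 kg/h ÷ 3600 s/h = 0.0285 kg/s
t_res = M / Q_s = 7.46 / 0.0285 = 261.754 s
Convert to SI: D = 0.0697 m, h = 0.00825 m, N = 95.0/60 = 1.58333 rev/s
γ̇ = π D N / h = (π)(0.0697)(1.58333) / 0.00825 = 42.0244 s⁻¹
ΔT = η·γ̇²·t_res / (ρ·cp) = 797 · (42.0244)² · 261.754 / (1144 · 2327) = 138.399 K

value=138.4 K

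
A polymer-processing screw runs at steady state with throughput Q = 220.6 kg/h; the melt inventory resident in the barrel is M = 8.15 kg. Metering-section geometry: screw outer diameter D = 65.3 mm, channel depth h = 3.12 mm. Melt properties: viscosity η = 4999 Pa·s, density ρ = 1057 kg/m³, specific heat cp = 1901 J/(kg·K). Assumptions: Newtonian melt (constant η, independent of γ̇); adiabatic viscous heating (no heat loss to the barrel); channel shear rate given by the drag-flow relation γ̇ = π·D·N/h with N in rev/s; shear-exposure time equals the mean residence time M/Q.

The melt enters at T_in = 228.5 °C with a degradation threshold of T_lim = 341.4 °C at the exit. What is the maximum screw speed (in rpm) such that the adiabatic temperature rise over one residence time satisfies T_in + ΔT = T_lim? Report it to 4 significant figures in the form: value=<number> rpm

Q_s = Q / 3600 = 220.6 / 3600 = 0.0612778 kg/s
t_res = M / Q_s = 8.15 / 0.0612778 = 133.001 s
Geometry in SI: D = 65.3 mm → 0.0653 m, h = 3.12 mm → 0.00312 m
ΔT_a = T_lim − T_in = 341.4 − 228.5 = 112.9 K
γ̇_max² = ΔT_a·ρ·cp / (η·t_res) = [112.9 × 1057 × 1901] / [4999 × 133.001] = 341.203 s⁻²
γ̇_max = √341.203 = 18.4717 s⁻¹
Solve γ̇ = πDN/h for N: N_max = γ̇_max·h/(π·D) = 18.4717 × 0.00312 / (π × 0.0653) = 0.28093 rev/s = 16.8558 rpm

value=16.86 rpm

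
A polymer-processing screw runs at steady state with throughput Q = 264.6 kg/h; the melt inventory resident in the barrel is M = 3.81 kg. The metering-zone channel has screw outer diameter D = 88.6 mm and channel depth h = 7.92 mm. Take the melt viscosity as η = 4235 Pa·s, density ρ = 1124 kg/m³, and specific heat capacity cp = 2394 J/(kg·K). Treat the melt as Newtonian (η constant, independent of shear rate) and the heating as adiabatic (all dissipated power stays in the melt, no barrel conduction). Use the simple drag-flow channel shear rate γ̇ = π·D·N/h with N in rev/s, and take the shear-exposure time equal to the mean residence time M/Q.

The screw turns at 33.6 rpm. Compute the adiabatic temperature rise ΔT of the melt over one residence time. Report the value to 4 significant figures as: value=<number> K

Q_s = Q / 3600 = 264.6 / 3600 = 0.0735 kg/s
t_res = M / Q_s = 3.81 ÷ 0.0735 = 51.8367 s
Convert to SI: D = 0.0886 m, h = 0.00792 m, N = 33.6/60 = 0.56 rev/s
γ̇ = π D N / h = (π)(0.0886)(0.56) / 0.00792 = 19.681 s⁻¹
Adiabatic rise: ΔT = η γ̇² t_res / (ρ cp) = 4235·(19.681)²·51.8367 / (1124·2394) = 31.6005 K

value=31.60 K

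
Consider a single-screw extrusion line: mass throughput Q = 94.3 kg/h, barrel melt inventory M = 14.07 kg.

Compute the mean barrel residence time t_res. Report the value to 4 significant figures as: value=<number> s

value=537.1 s

Throughput in SI: Q_s = 94.3 kg/h ÷ 3600 s/h = 0.0261944 kg/s
t_res = M / Q_s = 14.07 ÷ 0.0261944 = 537.137 s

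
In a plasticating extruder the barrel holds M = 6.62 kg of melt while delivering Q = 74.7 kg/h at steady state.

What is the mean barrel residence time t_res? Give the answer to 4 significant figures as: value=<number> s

Throughput in SI: Q_s = 74.7 kg/h ÷ 3600 s/h = 0.02075 kg/s
Mean residence time: t_res = M/Q_s = 6.62 kg / 0.02075 kg/s = 319.036 s

value=319.0 s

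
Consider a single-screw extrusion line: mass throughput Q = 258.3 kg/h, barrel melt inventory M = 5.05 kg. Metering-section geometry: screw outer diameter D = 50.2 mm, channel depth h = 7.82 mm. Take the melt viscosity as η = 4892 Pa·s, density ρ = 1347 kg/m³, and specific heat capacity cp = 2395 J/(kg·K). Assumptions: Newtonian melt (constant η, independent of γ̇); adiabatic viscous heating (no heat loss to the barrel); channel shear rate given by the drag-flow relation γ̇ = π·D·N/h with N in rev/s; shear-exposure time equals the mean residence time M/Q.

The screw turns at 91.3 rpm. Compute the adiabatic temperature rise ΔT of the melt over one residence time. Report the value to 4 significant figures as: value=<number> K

value=100.5 K

Convert throughput: Q = 258.3 kg/h = 258.3/3600 = 0.07175 kg/s
t_res = M / Q_s = 5.05 / 0.07175 = 70.3833 s
D = 50.2 mm = 0.0502 m;  h = 7.82 mm = 0.00782 m;  N = 91.3 rpm / 60 = 1.52167 rev/s
γ̇ = π·D·N / h = π · 0.0502 · 1.52167 / 0.00782 = 30.6878 s⁻¹
ΔT = η·γ̇²·t_res / (ρ·cp) = 4892 · (30.6878)² · 70.3833 / (1347 · 2395) = 100.511 K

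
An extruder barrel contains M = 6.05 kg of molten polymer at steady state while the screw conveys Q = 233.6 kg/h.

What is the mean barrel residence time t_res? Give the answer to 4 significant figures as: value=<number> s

Throughput in SI: Q_s = 233.6 kg/h ÷ 3600 s/h = 0.0648889 kg/s
Mean residence time: t_res = M/Q_s = 6.05 kg / 0.0648889 kg/s = 93.2363 s

value=93.24 s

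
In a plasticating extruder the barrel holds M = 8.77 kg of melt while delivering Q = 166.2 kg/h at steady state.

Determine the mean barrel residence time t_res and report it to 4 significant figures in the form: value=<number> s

Convert throughput: Q = 166.2 kg/h = 166.2/3600 = 0.0461667 kg/s
t_res = M / Q_s = 8.77 ÷ 0.0461667 = 189.964 s

value=190.0 s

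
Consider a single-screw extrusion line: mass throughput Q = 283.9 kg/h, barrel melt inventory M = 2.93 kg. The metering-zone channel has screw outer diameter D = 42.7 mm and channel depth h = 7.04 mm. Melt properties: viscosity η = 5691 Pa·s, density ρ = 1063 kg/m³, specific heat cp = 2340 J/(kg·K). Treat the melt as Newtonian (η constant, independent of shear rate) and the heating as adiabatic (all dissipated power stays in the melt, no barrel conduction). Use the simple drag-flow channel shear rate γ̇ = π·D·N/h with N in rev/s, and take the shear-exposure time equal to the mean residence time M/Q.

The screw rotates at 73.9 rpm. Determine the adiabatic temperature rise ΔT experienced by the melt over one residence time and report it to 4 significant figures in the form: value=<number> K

value=46.82 K

Q_s = Q / 3600 = 283.9 / 3600 = 0.0788611 kg/s
t_res = M / Q_s = 2.93 ÷ 0.0788611 = 37.1539 s
Convert to SI: D = 0.0427 m, h = 0.00704 m, N = 73.9/60 = 1.23167 rev/s
γ̇ = π D N / h = (π)(0.0427)(1.23167) / 0.00704 = 23.4692 s⁻¹
ΔT = η·γ̇²·t_res/(ρ·cp) = [5691 × 23.4692² × 37.1539] / [1063 × 2340] = 46.821 K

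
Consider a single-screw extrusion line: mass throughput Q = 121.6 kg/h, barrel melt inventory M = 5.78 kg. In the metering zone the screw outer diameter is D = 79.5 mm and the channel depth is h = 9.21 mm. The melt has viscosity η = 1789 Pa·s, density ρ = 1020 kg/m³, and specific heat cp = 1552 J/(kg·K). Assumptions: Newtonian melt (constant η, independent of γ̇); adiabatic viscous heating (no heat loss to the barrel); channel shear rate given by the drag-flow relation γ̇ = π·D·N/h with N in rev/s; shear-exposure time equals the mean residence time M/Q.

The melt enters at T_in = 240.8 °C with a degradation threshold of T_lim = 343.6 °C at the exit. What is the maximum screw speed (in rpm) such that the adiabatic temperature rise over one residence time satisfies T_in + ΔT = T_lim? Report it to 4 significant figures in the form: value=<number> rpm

Convert throughput: Q = 121.6 kg/h = 121.6/3600 = 0.0337778 kg/s
t_res = M / Q_s = 5.78 / 0.0337778 = 171.118 s
Convert to metres: D = 0.0795 m, h = 0.00921 m
ΔT_a = T_lim − T_in = 343.6 °C − 240.8 °C = 102.8 K
Invert ΔT = ηγ̇²t_res/(ρcp) for γ̇: γ̇_max² = ΔT_a ρ cp / (η t_res) = 102.8·1020·1552 / (1789·171.118) = 531.591 s⁻²
γ̇_max = sqrt(531.591) = 23.0563 s⁻¹
Solve γ̇ = πDN/h for N: N_max = γ̇_max·h/(π·D) = 23.0563 × 0.00921 / (π × 0.0795) = 0.850221 rev/s = 51.0132 rpm

value=51.01 rpm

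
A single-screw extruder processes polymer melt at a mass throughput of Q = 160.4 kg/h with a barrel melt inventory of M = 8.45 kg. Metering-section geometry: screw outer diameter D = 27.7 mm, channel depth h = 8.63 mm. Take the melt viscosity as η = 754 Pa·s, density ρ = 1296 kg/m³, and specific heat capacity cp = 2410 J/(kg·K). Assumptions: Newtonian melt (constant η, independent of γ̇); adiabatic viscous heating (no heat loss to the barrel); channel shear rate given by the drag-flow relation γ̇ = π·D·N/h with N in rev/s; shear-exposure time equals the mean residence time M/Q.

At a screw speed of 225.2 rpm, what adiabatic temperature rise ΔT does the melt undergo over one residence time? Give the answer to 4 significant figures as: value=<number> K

value=65.58 K

Convert throughput: Q = 160.4 kg/h = 160.4/3600 = 0.0445556 kg/s
t_res = M / Q_s = 8.45 / 0.0445556 = 189.651 s
Geometry in metres: D = 27.7 mm → 0.0277 m, h = 8.63 mm → 0.00863 m; screw speed N = 225.2 rpm = 3.75333 rev/s
γ̇ = π·D·N / h = π · 0.0277 · 3.75333 / 0.00863 = 37.8474 s⁻¹
ΔT = η·γ̇²·t_res/(ρ·cp) = [754 × 37.8474² × 189.651] / [1296 × 2410] = 65.5807 K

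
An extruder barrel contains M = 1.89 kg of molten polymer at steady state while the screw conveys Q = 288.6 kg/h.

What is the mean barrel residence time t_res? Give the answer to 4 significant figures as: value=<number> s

Q_s = Q / 3600 = 288.6 / 3600 = 0.0801667 kg/s
t_res = M / Q_s = 1.89 / 0.0801667 = 23.5759 s

value=23.58 s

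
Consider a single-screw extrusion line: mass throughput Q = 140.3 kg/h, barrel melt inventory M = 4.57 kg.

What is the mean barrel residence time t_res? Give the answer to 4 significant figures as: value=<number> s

Throughput in SI: Q_s = 140.3 kg/h ÷ 3600 s/h = 0.0389722 kg/s
Mean residence time: t_res = M/Q_s = 4.57 kg / 0.0389722 kg/s = 117.263 s

value=117.3 s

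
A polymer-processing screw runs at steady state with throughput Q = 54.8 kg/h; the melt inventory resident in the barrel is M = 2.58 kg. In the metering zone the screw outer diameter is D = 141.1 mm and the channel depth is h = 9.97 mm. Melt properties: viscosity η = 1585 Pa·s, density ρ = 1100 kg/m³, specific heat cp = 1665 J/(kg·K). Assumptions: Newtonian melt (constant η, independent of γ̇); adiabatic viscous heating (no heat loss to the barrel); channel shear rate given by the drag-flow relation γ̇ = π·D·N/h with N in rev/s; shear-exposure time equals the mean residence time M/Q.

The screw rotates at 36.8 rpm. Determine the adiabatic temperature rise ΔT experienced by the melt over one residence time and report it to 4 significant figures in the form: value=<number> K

value=109.1 K

Convert throughput: Q = 54.8 kg/h = 54.8/3600 = 0.0152222 kg/s
t_res = M / Q_s = 2.58 / 0.0152222 = 169.489 s
D = 141.1 mm = 0.1411 m;  h = 9.97 mm = 0.00997 m;  N = 36.8 rpm / 60 = 0.613333 rev/s
Shear rate: γ̇ = πDN/h = π·0.1411·0.613333/0.00997 = 27.2696 s⁻¹
ΔT = η·γ̇²·t_res / (ρ·cp) = 1585 · (27.2696)² · 169.489 / (1100 · 1665) = 109.074 K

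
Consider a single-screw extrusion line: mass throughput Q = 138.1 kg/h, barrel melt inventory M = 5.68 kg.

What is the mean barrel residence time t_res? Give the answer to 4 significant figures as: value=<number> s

Throughput in SI: Q_s = 138.1 kg/h ÷ 3600 s/h = 0.0383611 kg/s
Mean residence time: t_res = M/Q_s = 5.68 kg / 0.0383611 kg/s = 148.067 s

value=148.1 s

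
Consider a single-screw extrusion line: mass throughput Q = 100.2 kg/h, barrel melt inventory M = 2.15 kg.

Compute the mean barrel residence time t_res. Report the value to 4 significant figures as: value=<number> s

value=77.25 s

Throughput in SI: Q_s = 100.2 kg/h ÷ 3600 s/h = 0.0278333 kg/s
t_res = M / Q_s = 2.15 ÷ 0.0278333 = 77.2455 s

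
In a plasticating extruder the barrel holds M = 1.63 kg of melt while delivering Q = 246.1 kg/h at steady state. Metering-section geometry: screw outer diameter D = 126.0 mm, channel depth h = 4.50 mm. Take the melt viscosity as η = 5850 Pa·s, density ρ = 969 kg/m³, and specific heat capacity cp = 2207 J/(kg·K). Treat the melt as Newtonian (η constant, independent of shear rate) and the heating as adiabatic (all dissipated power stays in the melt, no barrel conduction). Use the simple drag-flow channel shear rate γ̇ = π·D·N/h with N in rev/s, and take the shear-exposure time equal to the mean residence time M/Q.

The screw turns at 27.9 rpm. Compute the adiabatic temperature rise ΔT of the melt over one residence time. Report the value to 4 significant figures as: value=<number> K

Convert throughput: Q = 246.1 kg/h = 246.1/3600 = 0.0683611 kg/s
t_res = M / Q_s = 1.63 / 0.0683611 = 23.844 s
Convert to SI: D = 0.126 m, h = 0.0045 m, N = 27.9/60 = 0.465 rev/s
γ̇ = π D N / h = (π)(0.126)(0.465) / 0.0045 = 40.9035 s⁻¹
ΔT = η·γ̇²·t_res/(ρ·cp) = [5850 × 40.9035² × 23.844] / [969 × 2207] = 109.126 K

value=109.1 K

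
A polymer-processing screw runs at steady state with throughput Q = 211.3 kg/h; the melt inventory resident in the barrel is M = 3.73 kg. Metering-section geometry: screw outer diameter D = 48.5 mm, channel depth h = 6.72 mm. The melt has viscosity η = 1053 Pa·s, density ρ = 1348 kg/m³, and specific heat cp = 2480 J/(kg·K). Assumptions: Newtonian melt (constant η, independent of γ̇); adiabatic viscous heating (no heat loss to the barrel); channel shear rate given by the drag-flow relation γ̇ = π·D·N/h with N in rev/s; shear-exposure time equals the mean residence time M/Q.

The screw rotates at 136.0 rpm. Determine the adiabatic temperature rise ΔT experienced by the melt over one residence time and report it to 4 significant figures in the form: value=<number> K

Throughput in SI: Q_s = 211.3 kg/h ÷ 3600 s/h = 0.0586944 kg/s
Mean residence time: t_res = M/Q_s = 3.73 kg / 0.0586944 kg/s = 63.5495 s
D = 48.5 mm = 0.0485 m;  h = 6.72 mm = 0.00672 m;  N = 136.0 rpm / 60 = 2.26667 rev/s
γ̇ = π·D·N / h = π · 0.0485 · 2.26667 / 0.00672 = 51.3937 s⁻¹
Adiabatic rise: ΔT = η γ̇² t_res / (ρ cp) = 1053·(51.3937)²·63.5495 / (1348·2480) = 52.8711 K

value=52.87 K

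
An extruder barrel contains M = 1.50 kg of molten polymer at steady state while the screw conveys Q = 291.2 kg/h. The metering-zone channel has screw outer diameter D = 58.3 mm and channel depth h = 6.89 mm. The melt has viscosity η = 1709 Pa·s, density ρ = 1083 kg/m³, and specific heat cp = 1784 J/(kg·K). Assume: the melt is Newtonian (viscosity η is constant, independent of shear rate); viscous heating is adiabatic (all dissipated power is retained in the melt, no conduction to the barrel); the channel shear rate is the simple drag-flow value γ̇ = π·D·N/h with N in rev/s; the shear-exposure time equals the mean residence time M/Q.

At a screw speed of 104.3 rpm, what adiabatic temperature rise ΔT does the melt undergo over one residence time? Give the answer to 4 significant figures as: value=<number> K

value=35.03 K

Q_s = Q / 3600 = 291.2 / 3600 = 0.0808889 kg/s
t_res = M / Q_s = 1.50 / 0.0808889 = 18.544 s
D = 58.3 mm = 0.0583 m;  h = 6.89 mm = 0.00689 m;  N = 104.3 rpm / 60 = 1.73833 rev/s
γ̇ = π D N / h = (π)(0.0583)(1.73833) / 0.00689 = 46.2096 s⁻¹
ΔT = η·γ̇²·t_res / (ρ·cp) = 1709 · (46.2096)² · 18.544 / (1083 · 1784) = 35.0256 K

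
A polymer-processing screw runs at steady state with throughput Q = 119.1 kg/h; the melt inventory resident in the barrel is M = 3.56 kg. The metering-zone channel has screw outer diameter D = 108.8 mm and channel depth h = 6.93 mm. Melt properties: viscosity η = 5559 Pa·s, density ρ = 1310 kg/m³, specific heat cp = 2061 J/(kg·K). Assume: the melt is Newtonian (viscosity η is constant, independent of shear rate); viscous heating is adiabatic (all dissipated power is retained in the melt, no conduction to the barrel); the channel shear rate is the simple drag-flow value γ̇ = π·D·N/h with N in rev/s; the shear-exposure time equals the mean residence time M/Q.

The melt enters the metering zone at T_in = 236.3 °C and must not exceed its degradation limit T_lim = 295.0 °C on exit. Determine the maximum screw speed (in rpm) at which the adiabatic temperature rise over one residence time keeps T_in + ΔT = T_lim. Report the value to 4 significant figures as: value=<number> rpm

value=19.80 rpm

Throughput in SI: Q_s = 119.1 kg/h ÷ 3600 s/h = 0.0330833 kg/s
t_res = M / Q_s = 3.56 / 0.0330833 = 107.607 s
Convert to metres: D = 0.1088 m, h = 0.00693 m
ΔT_a = T_lim − T_in = 295.0 °C − 236.3 °C = 58.7 K
γ̇_max² = ΔT_a·ρ·cp/(η·t_res) = 58.7·1310·2061/(5559·107.607) = 264.941 s⁻²
γ̇_max = √264.941 = 16.277 s⁻¹
N_max = γ̇_max·h / (π·D) = 16.277 · 0.00693 / (π · 0.1088) = 0.330012 rev/s = 19.8007 rpm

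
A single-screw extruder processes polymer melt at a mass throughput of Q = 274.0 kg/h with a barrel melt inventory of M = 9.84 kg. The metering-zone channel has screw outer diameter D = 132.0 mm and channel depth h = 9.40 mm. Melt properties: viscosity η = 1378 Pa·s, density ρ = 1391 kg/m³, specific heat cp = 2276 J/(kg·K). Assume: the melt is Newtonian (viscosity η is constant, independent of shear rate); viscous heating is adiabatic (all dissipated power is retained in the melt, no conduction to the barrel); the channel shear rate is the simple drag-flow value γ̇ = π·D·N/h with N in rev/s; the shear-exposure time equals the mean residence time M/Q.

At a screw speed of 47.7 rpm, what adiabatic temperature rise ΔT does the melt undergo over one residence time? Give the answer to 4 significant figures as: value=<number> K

Convert throughput: Q = 274.0 kg/h = 274.0/3600 = 0.0761111 kg/s
t_res = M / Q_s = 9.84 / 0.0761111 = 129.285 s
Geometry in metres: D = 132.0 mm → 0.132 m, h = 9.40 mm → 0.0094 m; screw speed N = 47.7 rpm = 0.795 rev/s
Shear rate: γ̇ = πDN/h = π·0.132·0.795/0.0094 = 35.0722 s⁻¹
ΔT = η·γ̇²·t_res/(ρ·cp) = [1378 × 35.0722² × 129.285] / [1391 × 2276] = 69.2186 K

value=69.22 K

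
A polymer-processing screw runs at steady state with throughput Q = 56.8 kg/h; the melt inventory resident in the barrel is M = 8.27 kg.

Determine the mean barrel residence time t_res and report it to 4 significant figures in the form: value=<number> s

value=524.2 s

Q_s = Q / 3600 = 56.8 / 3600 = 0.0157778 kg/s
t_res = M / Q_s = 8.27 / 0.0157778 = 524.155 s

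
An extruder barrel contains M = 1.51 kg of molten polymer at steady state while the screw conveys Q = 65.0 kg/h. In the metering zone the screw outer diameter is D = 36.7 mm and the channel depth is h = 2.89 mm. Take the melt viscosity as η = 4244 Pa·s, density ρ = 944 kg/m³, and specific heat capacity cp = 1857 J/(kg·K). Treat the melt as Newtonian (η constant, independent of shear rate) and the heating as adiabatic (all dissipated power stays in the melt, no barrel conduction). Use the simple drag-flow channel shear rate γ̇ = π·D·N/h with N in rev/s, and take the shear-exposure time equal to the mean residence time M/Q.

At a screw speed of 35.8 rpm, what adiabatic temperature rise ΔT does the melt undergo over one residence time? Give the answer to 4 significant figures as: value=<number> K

Q_s = Q / 3600 = 65.0 / 3600 = 0.0180556 kg/s
Mean residence time: t_res = M/Q_s = 1.51 kg / 0.0180556 kg/s = 83.6308 s
Convert to SI: D = 0.0367 m, h = 0.00289 m, N = 35.8/60 = 0.596667 rev/s
γ̇ = π D N / h = (π)(0.0367)(0.596667) / 0.00289 = 23.804 s⁻¹
ΔT = η·γ̇²·t_res / (ρ·cp) = 4244 · (23.804)² · 83.6308 / (944 · 1857) = 114.725 K

value=114.7 K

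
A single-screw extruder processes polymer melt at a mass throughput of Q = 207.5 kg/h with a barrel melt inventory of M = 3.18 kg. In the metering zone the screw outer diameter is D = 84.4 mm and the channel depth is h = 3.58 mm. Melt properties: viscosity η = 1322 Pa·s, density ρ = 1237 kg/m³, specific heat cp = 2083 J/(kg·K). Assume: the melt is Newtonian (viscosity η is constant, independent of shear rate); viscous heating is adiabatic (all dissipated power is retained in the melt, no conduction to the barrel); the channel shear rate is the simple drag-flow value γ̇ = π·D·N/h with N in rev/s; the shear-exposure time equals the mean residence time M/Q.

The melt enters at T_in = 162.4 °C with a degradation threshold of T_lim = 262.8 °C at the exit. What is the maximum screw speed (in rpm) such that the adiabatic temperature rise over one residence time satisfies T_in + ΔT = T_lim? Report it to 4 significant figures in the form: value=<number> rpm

value=48.25 rpm

Throughput in SI: Q_s = 207.5 kg/h ÷ 3600 s/h = 0.0576389 kg/s
Mean residence time: t_res = M/Q_s = 3.18 kg / 0.0576389 kg/s = 55.1711 s
D = 84.4 mm = 0.0844 m;  h = 3.58 mm = 0.00358 m
Allowable rise: ΔT_a = T_lim − T_in = 262.8 − 162.4 = 100.4 K
γ̇_max² = ΔT_a·ρ·cp/(η·t_res) = 100.4·1237·2083/(1322·55.1711) = 3546.91 s⁻²
Take the square root: γ̇_max = √(3546.91) = 59.5559 s⁻¹
N_max = γ̇_max h / (πD) = 59.5559·0.00358/(π·0.0844) = 0.80411 rev/s → ×60 = 48.2466 rpm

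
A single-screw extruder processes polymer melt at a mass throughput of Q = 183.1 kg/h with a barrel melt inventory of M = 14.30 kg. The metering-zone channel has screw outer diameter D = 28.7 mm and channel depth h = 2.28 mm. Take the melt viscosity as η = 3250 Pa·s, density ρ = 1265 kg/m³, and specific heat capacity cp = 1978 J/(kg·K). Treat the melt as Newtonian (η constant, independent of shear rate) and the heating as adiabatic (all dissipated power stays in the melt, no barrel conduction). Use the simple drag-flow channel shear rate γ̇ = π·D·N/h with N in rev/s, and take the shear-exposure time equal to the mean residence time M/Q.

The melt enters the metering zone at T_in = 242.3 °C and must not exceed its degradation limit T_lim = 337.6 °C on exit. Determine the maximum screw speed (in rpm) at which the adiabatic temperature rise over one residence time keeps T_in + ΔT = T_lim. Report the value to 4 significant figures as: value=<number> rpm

value=24.51 rpm

Convert throughput: Q = 183.1 kg/h = 183.1/3600 = 0.0508611 kg/s
t_res = M / Q_s = 14.30 ÷ 0.0508611 = 281.158 s
Geometry in SI: D = 28.7 mm → 0.0287 m, h = 2.28 mm → 0.00228 m
ΔT_a = T_lim − T_in = 337.6 − 242.3 = 95.3 K
Invert ΔT = ηγ̇²t_res/(ρcp) for γ̇: γ̇_max² = ΔT_a ρ cp / (η t_res) = 95.3·1265·1978 / (3250·281.158) = 260.961 s⁻²
γ̇_max = √260.961 = 16.1543 s⁻¹
N_max = γ̇_max h / (πD) = 16.1543·0.00228/(π·0.0287) = 0.408499 rev/s → ×60 = 24.5099 rpm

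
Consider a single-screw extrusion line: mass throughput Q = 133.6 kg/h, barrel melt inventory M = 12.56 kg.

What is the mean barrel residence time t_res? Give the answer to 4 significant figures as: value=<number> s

value=338.4 s

Q_s = Q / 3600 = 133.6 / 3600 = 0.0371111 kg/s
t_res = M / Q_s = 12.56 ÷ 0.0371111 = 338.443 s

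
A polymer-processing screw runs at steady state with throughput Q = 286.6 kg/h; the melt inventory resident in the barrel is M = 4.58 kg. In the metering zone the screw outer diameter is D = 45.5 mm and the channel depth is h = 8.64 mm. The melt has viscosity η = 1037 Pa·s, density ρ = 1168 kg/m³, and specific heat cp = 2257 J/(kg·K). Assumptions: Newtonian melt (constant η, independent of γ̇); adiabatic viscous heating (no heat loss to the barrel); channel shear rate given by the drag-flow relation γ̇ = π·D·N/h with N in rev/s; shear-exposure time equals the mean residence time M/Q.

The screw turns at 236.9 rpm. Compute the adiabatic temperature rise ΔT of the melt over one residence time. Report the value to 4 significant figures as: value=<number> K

Q_s = Q / 3600 = 286.6 / 3600 = 0.0796111 kg/s
Mean residence time: t_res = M/Q_s = 4.58 kg / 0.0796111 kg/s = 57.5297 s
D = 45.5 mm = 0.0455 m;  h = 8.64 mm = 0.00864 m;  N = 236.9 rpm / 60 = 3.94833 rev/s
γ̇ = π D N / h = (π)(0.0455)(3.94833) / 0.00864 = 65.3223 s⁻¹
ΔT = η·γ̇²·t_res/(ρ·cp) = [1037 × 65.3223² × 57.5297] / [1168 × 2257] = 96.5648 K

value=96.56 K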